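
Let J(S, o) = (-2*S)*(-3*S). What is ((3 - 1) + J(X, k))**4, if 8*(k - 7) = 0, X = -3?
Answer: 9834496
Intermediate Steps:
k = 7 (k = 7 + (1/8)*0 = 7 + 0 = 7)
J(S, o) = 6*S**2
((3 - 1) + J(X, k))**4 = ((3 - 1) + 6*(-3)**2)**4 = (2 + 6*9)**4 = (2 + 54)**4 = 56**4 = 9834496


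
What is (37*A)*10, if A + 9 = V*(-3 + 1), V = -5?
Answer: 370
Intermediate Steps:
A = 1 (A = -9 - 5*(-3 + 1) = -9 - 5*(-2) = -9 + 10 = 1)
(37*A)*10 = (37*1)*10 = 37*10 = 370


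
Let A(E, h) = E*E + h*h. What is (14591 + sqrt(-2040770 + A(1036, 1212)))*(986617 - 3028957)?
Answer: -29799782940 - 2042340*sqrt(501470) ≈ -3.1246e+10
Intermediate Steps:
A(E, h) = E**2 + h**2
(14591 + sqrt(-2040770 + A(1036, 1212)))*(986617 - 3028957) = (14591 + sqrt(-2040770 + (1036**2 + 1212**2)))*(986617 - 3028957) = (14591 + sqrt(-2040770 + (1073296 + 1468944)))*(-2042340) = (14591 + sqrt(-2040770 + 2542240))*(-2042340) = (14591 + sqrt(501470))*(-2042340) = -29799782940 - 2042340*sqrt(501470)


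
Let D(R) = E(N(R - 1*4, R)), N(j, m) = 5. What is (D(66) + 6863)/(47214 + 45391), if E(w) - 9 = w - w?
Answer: 6872/92605 ≈ 0.074208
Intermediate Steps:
E(w) = 9 (E(w) = 9 + (w - w) = 9 + 0 = 9)
D(R) = 9
(D(66) + 6863)/(47214 + 45391) = (9 + 6863)/(47214 + 45391) = 6872/92605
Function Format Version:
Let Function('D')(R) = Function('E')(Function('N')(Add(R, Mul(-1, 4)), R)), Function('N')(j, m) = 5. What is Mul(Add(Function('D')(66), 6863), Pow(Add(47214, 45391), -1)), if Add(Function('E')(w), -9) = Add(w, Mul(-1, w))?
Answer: Rational(6872, 92605) ≈ 0.074208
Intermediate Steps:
Function('E')(w) = 9 (Function('E')(w) = Add(9, Add(w, Mul(-1, w))) = Add(9, 0) = 9)
Function('D')(R) = 9
Mul(Add(Function('D')(66), 6863), Pow(Add(47214, 45391), -1)) = Mul(Add(9, 6863), Pow(Add(47214, 45391), -1)) = Mul(6872, Pow(92605, -1)) = Mul(6872, Rational(1, 92605)) = Rational(6872, 92605)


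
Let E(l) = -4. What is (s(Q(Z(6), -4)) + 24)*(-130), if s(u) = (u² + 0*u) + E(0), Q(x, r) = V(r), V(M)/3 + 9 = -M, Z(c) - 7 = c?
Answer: -31850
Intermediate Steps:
Z(c) = 7 + c
V(M) = -27 - 3*M (V(M) = -27 + 3*(-M) = -27 - 3*M)
Q(x, r) = -27 - 3*r
s(u) = -4 + u² (s(u) = (u² + 0*u) - 4 = (u² + 0) - 4 = u² - 4 = -4 + u²)
(s(Q(Z(6), -4)) + 24)*(-130) = ((-4 + (-27 - 3*(-4))²) + 24)*(-130) = ((-4 + (-27 + 12)²) + 24)*(-130) = ((-4 + (-15)²) + 24)*(-130) = ((-4 + 225) + 24)*(-130) = (221 + 24)*(-130) = 245*(-130) = -31850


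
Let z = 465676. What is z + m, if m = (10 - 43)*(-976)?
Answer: 497884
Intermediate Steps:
m = 32208 (m = -33*(-976) = 32208)
z + m = 465676 + 32208 = 497884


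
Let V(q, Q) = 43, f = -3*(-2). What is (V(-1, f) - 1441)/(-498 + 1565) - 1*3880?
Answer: -4141358/1067 ≈ -3881.3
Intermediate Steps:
f = 6
(V(-1, f) - 1441)/(-498 + 1565) - 1*3880 = (43 - 1441)/(-498 + 1565) - 1*3880 = -1398/1067 - 3880 = -4141358/1067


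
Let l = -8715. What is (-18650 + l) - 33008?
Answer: -60373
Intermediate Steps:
(-18650 + l) - 33008 = (-18650 - 8715) - 33008 = -27365 - 33008 = -60373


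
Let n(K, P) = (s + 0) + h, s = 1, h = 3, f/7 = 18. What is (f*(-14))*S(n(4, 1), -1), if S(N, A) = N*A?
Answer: 7056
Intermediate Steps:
f = 126 (f = 7*18 = 126)
n(K, P) = 4 (n(K, P) = (1 + 0) + 3 = 1 + 3 = 4)
S(N, A) = A*N
(f*(-14))*S(n(4, 1), -1) = (126*(-14))*(-1*4) = -1764*(-4) = 7056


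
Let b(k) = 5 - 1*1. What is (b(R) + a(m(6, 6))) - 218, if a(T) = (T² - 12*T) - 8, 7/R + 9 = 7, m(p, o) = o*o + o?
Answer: 1038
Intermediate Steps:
m(p, o) = o + o² (m(p, o) = o² + o = o + o²)
R = -7/2 (R = 7/(-9 + 7) = 7/(-2) = 7*(-½) = -7/2 ≈ -3.5000)
b(k) = 4 (b(k) = 5 - 1 = 4)
a(T) = -8 + T² - 12*T
(b(R) + a(m(6, 6))) - 218 = (4 + (-8 + (6*(1 + 6))² - 72*(1 + 6))) - 218 = (4 + (-8 + (6*7)² - 72*7)) - 218 = (4 + (-8 + 42² - 12*42)) - 218 = (4 + (-8 + 1764 - 504)) - 218 = (4 + 1252) - 218 = 1256 - 218 = 1038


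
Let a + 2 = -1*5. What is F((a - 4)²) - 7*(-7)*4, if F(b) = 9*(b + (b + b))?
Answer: 3463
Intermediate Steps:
a = -7 (a = -2 - 1*5 = -2 - 5 = -7)
F(b) = 27*b (F(b) = 9*(b + 2*b) = 9*(3*b) = 27*b)
F((a - 4)²) - 7*(-7)*4 = 27*(-7 - 4)² - 7*(-7)*4 = 27*(-11)² + 49*4 = 27*121 + 196 = 3267 + 196 = 3463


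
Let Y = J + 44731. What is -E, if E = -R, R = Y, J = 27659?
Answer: 72390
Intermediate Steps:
Y = 72390 (Y = 27659 + 44731 = 72390)
R = 72390
E = -72390 (E = -1*72390 = -72390)
-E = -1*(-72390) = 72390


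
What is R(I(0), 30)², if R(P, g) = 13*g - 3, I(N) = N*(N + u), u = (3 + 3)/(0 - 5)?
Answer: 149769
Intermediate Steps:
u = -6/5 (u = 6/(-5) = 6*(-⅕) = -6/5 ≈ -1.2000)
I(N) = N*(-6/5 + N) (I(N) = N*(N - 6/5) = N*(-6/5 + N))
R(P, g) = -3 + 13*g
R(I(0), 30)² = (-3 + 13*30)² = (-3 + 390)² = 387² = 149769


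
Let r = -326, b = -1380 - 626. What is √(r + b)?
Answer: 2*I*√583 ≈ 48.291*I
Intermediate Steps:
b = -2006
√(r + b) = √(-326 - 2006) = √(-2332) = 2*I*√583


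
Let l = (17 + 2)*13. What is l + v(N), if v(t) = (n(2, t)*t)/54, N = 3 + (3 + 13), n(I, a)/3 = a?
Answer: 4807/18 ≈ 267.06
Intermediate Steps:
n(I, a) = 3*a
N = 19 (N = 3 + 16 = 19)
l = 247 (l = 19*13 = 247)
v(t) = t²/18 (v(t) = ((3*t)*t)/54 = (3*t²)*(1/54) = t²/18)
l + v(N) = 247 + (1/18)*19² = 247 + (1/18)*361 = 247 + 361/18 = 4807/18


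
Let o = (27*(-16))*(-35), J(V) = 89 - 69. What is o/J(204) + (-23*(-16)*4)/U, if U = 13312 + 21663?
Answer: 26442572/34975 ≈ 756.04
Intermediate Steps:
J(V) = 20
U = 34975
o = 15120 (o = -432*(-35) = 15120)
o/J(204) + (-23*(-16)*4)/U = 15120/20 + (-23*(-16)*4)/34975 = 15120*(1/20) + (368*4)*(1/34975) = 756 + 1472*(1/34975) = 756 + 1472/34975 = 26442572/34975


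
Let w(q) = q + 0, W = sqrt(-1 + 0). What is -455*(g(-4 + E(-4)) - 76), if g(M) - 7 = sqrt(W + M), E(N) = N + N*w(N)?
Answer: 31395 - 455*sqrt(8 + I) ≈ 30106.0 - 80.277*I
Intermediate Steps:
W = I (W = sqrt(-1) = I ≈ 1.0*I)
w(q) = q
E(N) = N + N**2 (E(N) = N + N*N = N + N**2)
g(M) = 7 + sqrt(I + M)
-455*(g(-4 + E(-4)) - 76) = -455*((7 + sqrt(I + (-4 - 4*(1 - 4)))) - 76) = -455*((7 + sqrt(I + (-4 - 4*(-3)))) - 76) = -455*((7 + sqrt(I + (-4 + 12))) - 76) = -455*((7 + sqrt(I + 8)) - 76) = -455*((7 + sqrt(8 + I)) - 76) = -455*(-69 + sqrt(8 + I)) = 31395 - 455*sqrt(8 + I)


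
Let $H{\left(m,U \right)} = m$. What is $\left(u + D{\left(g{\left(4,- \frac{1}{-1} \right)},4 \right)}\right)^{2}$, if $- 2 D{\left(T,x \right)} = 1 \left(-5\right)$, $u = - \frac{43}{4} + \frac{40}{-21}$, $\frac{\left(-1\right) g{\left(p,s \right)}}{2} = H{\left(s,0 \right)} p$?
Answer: $\frac{727609}{7056} \approx 103.12$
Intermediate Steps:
$g{\left(p,s \right)} = - 2 p s$ ($g{\left(p,s \right)} = - 2 s p = - 2 p s$)
$u = - \frac{1063}{84}$ ($u = \left(-43\right) \frac{1}{4} + 40 \left(- \frac{1}{21}\right) = - \frac{43}{4} - \frac{40}{21} = - \frac{1063}{84} \approx -12.655$)
$D{\left(T,x \right)} = \frac{5}{2}$ ($D{\left(T,x \right)} = - \frac{1 \left(-5\right)}{2} = \left(- \frac{1}{2}\right) \left(-5\right) = \frac{5}{2}$)
$\left(u + D{\left(g{\left(4,- \frac{1}{-1} \right)},4 \right)}\right)^{2} = \left(- \frac{1063}{84} + \frac{5}{2}\right)^{2} = \left(- \frac{853}{84}\right)^{2} = \frac{727609}{7056}$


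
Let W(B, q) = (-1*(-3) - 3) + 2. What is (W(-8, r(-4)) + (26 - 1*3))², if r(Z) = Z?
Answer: 625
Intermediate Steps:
W(B, q) = 2 (W(B, q) = (3 - 3) + 2 = 0 + 2 = 2)
(W(-8, r(-4)) + (26 - 1*3))² = (2 + (26 - 1*3))² = (2 + (26 - 3))² = (2 + 23)² = 25² = 625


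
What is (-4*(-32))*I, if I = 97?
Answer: 12416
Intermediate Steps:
(-4*(-32))*I = -4*(-32)*97 = 128*97 = 12416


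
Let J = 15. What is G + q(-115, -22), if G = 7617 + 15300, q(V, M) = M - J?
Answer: 22880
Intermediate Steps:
q(V, M) = -15 + M (q(V, M) = M - 1*15 = M - 15 = -15 + M)
G = 22917
G + q(-115, -22) = 22917 + (-15 - 22) = 22917 - 37 = 22880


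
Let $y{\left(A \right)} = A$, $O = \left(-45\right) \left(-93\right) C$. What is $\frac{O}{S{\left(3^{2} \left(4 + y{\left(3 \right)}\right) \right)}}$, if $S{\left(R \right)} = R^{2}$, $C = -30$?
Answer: $- \frac{1550}{49} \approx -31.633$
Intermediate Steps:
$O = -125550$ ($O = \left(-45\right) \left(-93\right) \left(-30\right) = 4185 \left(-30\right) = -125550$)
$\frac{O}{S{\left(3^{2} \left(4 + y{\left(3 \right)}\right) \right)}} = - \frac{125550}{\left(3^{2} \left(4 + 3\right)\right)^{2}} = - \frac{125550}{\left(9 \cdot 7\right)^{2}} = - \frac{125550}{63^{2}} = - \frac{125550}{3969} = \left(-125550\right) \frac{1}{3969} = - \frac{1550}{49}$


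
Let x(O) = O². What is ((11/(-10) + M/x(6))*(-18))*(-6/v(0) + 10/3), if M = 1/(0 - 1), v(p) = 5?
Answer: 3248/75 ≈ 43.307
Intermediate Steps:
M = -1 (M = 1/(-1) = -1)
((11/(-10) + M/x(6))*(-18))*(-6/v(0) + 10/3) = ((11/(-10) - 1/(6²))*(-18))*(-6/5 + 10/3) = ((11*(-⅒) - 1/36)*(-18))*(-6*⅕ + 10*(⅓)) = ((-11/10 - 1*1/36)*(-18))*(-6/5 + 10/3) = ((-11/10 - 1/36)*(-18))*(32/15) = -203/180*(-18)*(32/15) = (203/10)*(32/15) = 3248/75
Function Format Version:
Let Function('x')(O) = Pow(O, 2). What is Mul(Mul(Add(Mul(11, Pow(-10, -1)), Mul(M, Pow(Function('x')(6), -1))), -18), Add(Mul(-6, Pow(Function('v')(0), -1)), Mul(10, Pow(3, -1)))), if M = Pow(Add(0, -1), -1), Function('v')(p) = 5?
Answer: Rational(3248, 75) ≈ 43.307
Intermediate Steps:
M = -1 (M = Pow(-1, -1) = -1)
Mul(Mul(Add(Mul(11, Pow(-10, -1)), Mul(M, Pow(Function('x')(6), -1))), -18), Add(Mul(-6, Pow(Function('v')(0), -1)), Mul(10, Pow(3, -1)))) = Mul(Mul(Add(Mul(11, Pow(-10, -1)), Mul(-1, Pow(Pow(6, 2), -1))), -18), Add(Mul(-6, Pow(5, -1)), Mul(10, Pow(3, -1)))) = Mul(Mul(Add(Mul(11, Rational(-1, 10)), Mul(-1, Pow(36, -1))), -18), Add(Mul(-6, Rational(1, 5)), Mul(10, Rational(1, 3)))) = Mul(Mul(Add(Rational(-11, 10), Mul(-1, Rational(1, 36))), -18), Add(Rational(-6, 5), Rational(10, 3))) = Mul(Mul(Add(Rational(-11, 10), Rational(-1, 36)), -18), Rational(32, 15)) = Mul(Mul(Rational(-203, 180), -18), Rational(32, 15)) = Mul(Rational(203, 10), Rational(32, 15)) = Rational(3248, 75)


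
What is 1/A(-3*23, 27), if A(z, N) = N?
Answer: 1/27 ≈ 0.037037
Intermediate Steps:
1/A(-3*23, 27) = 1/27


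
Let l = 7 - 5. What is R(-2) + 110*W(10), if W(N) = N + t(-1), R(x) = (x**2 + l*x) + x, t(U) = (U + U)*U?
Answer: 1318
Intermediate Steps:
l = 2
t(U) = 2*U**2 (t(U) = (2*U)*U = 2*U**2)
R(x) = x**2 + 3*x (R(x) = (x**2 + 2*x) + x = x**2 + 3*x)
W(N) = 2 + N (W(N) = N + 2*(-1)**2 = N + 2*1 = N + 2 = 2 + N)
R(-2) + 110*W(10) = -2*(3 - 2) + 110*(2 + 10) = -2*1 + 110*12 = -2 + 1320 = 1318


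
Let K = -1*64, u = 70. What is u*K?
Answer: -4480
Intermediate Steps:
K = -64
u*K = 70*(-64) = -4480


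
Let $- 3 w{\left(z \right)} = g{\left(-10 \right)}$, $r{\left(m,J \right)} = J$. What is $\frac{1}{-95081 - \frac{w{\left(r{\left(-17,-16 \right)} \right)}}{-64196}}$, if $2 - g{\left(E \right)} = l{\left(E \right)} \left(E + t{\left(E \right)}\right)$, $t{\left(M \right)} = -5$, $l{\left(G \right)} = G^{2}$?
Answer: $- \frac{96294}{9155730565} \approx -1.0517 \cdot 10^{-5}$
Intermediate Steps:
$g{\left(E \right)} = 2 - E^{2} \left(-5 + E\right)$ ($g{\left(E \right)} = 2 - E^{2} \left(E - 5\right) = 2 - E^{2} \left(-5 + E\right)$)
$w{\left(z \right)} = - \frac{1502}{3}$ ($w{\left(z \right)} = - \frac{2 - \left(-10\right)^{3} + 5 \left(-10\right)^{2}}{3} = - \frac{2 - -1000 + 5 \cdot 100}{3} = - \frac{2 + 1000 + 500}{3} = \left(- \frac{1}{3}\right) 1502 = - \frac{1502}{3}$)
$\frac{1}{-95081 - \frac{w{\left(r{\left(-17,-16 \right)} \right)}}{-64196}} = \frac{1}{-95081 - - \frac{1502}{3 \left(-64196\right)}} = \frac{1}{-95081 - \left(- \frac{1502}{3}\right) \left(- \frac{1}{64196}\right)} = \frac{1}{-95081 - \frac{751}{96294}} = \frac{1}{- \frac{9155730565}{96294}} = - \frac{96294}{9155730565}$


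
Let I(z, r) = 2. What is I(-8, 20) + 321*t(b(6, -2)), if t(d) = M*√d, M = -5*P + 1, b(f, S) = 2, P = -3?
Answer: 2 + 5136*√2 ≈ 7265.4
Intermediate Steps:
M = 16 (M = -5*(-3) + 1 = 15 + 1 = 16)
t(d) = 16*√d
I(-8, 20) + 321*t(b(6, -2)) = 2 + 321*(16*√2) = 2 + 5136*√2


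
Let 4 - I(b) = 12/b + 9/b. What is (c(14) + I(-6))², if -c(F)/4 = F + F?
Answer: 43681/4 ≈ 10920.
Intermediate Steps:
c(F) = -8*F (c(F) = -4*(F + F) = -8*F)
I(b) = 4 - 21/b (I(b) = 4 - (12/b + 9/b) = 4 - 21/b)
(c(14) + I(-6))² = (-8*14 + (4 - 21/(-6)))² = (-112 + (4 - 21*(-⅙)))² = (-112 + (4 + 7/2))² = (-112 + 15/2)² = (-209/2)² = 43681/4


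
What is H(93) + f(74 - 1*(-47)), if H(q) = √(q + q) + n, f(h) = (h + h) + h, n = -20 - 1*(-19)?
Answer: 362 + √186 ≈ 375.64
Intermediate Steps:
n = -1 (n = -20 + 19 = -1)
f(h) = 3*h (f(h) = 2*h + h = 3*h)
H(q) = -1 + √2*√q (H(q) = √(q + q) - 1 = √(2*q) - 1 = √2*√q - 1 = -1 + √2*√q)
H(93) + f(74 - 1*(-47)) = (-1 + √2*√93) + 3*(74 - 1*(-47)) = (-1 + √186) + 3*(74 + 47) = (-1 + √186) + 3*121 = (-1 + √186) + 363 = 362 + √186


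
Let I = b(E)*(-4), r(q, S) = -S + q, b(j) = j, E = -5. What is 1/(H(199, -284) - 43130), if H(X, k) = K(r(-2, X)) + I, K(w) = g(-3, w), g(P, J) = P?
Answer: -1/43113 ≈ -2.3195e-5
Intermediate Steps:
r(q, S) = q - S
K(w) = -3
I = 20 (I = -5*(-4) = 20)
H(X, k) = 17 (H(X, k) = -3 + 20 = 17)
1/(H(199, -284) - 43130) = 1/(17 - 43130) = 1/(-43113) = -1/43113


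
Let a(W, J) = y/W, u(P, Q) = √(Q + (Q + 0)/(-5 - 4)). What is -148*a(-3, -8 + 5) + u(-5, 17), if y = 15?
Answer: 740 + 2*√34/3 ≈ 743.89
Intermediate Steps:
u(P, Q) = 2*√2*√Q/3 (u(P, Q) = √(Q + Q/(-9)) = √(Q + Q*(-⅑)) = √(Q - Q/9) = √(8*Q/9) = 2*√2*√Q/3)
a(W, J) = 15/W
-148*a(-3, -8 + 5) + u(-5, 17) = -2220/(-3) + 2*√2*√17/3 = -2220*(-1)/3 + 2*√34/3 = -148*(-5) + 2*√34/3 = 740 + 2*√34/3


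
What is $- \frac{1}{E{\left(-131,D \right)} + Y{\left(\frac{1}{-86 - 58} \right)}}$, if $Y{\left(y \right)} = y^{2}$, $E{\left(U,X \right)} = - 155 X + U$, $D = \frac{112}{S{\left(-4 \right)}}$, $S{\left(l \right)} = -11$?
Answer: $- \frac{228096}{330096395} \approx -0.000691$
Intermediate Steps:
$D = - \frac{112}{11}$ ($D = \frac{112}{-11} = 112 \left(- \frac{1}{11}\right) = - \frac{112}{11} \approx -10.182$)
$E{\left(U,X \right)} = U - 155 X$
$- \frac{1}{E{\left(-131,D \right)} + Y{\left(\frac{1}{-86 - 58} \right)}} = - \frac{1}{\left(-131 - - \frac{17360}{11}\right) + \left(\frac{1}{-86 - 58}\right)^{2}} = - \frac{1}{\left(-131 + \frac{17360}{11}\right) + \left(\frac{1}{-86 - 58}\right)^{2}} = - \frac{1}{\frac{15919}{11} + \left(\frac{1}{-144}\right)^{2}} = - \frac{1}{\frac{15919}{11} + \left(- \frac{1}{144}\right)^{2}} = - \frac{1}{\frac{15919}{11} + \frac{1}{20736}} = - \frac{1}{\frac{330096395}{228096}} = \left(-1\right) \frac{228096}{330096395} = - \frac{228096}{330096395}$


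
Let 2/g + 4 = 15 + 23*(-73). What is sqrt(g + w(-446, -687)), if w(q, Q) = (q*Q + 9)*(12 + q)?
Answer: I*sqrt(92496688130778)/834 ≈ 11532.0*I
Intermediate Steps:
w(q, Q) = (9 + Q*q)*(12 + q) (w(q, Q) = (Q*q + 9)*(12 + q) = (9 + Q*q)*(12 + q))
g = -1/834 (g = 2/(-4 + (15 + 23*(-73))) = 2/(-4 + (15 - 1679)) = 2/(-4 - 1664) = 2/(-1668) = 2*(-1/1668) = -1/834 ≈ -0.0011990)
sqrt(g + w(-446, -687)) = sqrt(-1/834 + (108 + 9*(-446) - 687*(-446)**2 + 12*(-687)*(-446))) = sqrt(-1/834 + (108 - 4014 - 687*198916 + 3676824)) = sqrt(-1/834 + (108 - 4014 - 136655292 + 3676824)) = sqrt(-1/834 - 132982374) = sqrt(-110907299917/834) = I*sqrt(92496688130778)/834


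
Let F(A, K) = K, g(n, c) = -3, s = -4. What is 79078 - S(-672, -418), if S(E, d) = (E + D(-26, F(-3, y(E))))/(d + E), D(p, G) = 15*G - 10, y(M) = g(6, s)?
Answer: 86194293/1090 ≈ 79077.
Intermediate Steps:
y(M) = -3
D(p, G) = -10 + 15*G
S(E, d) = (-55 + E)/(E + d) (S(E, d) = (E + (-10 + 15*(-3)))/(d + E) = (E + (-10 - 45))/(E + d) = (E - 55)/(E + d) = (-55 + E)/(E + d))
79078 - S(-672, -418) = 79078 - (-55 - 672)/(-672 - 418) = 79078 - (-727)/(-1090) = 79078 - (-1)*(-727)/1090 = 79078 - 1*727/1090 = 79078 - 727/1090 = 86194293/1090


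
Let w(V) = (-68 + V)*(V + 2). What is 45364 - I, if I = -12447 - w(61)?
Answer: 57370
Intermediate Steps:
w(V) = (-68 + V)*(2 + V)
I = -12006 (I = -12447 - (-136 + 61² - 66*61) = -12447 - (-136 + 3721 - 4026) = -12447 - 1*(-441) = -12447 + 441 = -12006)
45364 - I = 45364 - 1*(-12006) = 45364 + 12006 = 57370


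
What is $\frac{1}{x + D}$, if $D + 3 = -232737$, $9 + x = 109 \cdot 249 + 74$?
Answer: $- \frac{1}{205534} \approx -4.8654 \cdot 10^{-6}$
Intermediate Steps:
$x = 27206$ ($x = -9 + \left(109 \cdot 249 + 74\right) = -9 + \left(27141 + 74\right) = -9 + 27215 = 27206$)
$D = -232740$ ($D = -3 - 232737 = -232740$)
$\frac{1}{x + D} = \frac{1}{27206 - 232740} = \frac{1}{-205534} = - \frac{1}{205534}$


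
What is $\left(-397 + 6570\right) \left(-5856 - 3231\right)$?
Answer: $-56094051$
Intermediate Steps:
$\left(-397 + 6570\right) \left(-5856 - 3231\right) = 6173 \left(-9087\right) = -56094051$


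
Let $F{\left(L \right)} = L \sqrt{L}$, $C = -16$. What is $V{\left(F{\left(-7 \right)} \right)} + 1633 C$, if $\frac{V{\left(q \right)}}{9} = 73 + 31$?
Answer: $-25192$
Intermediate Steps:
$F{\left(L \right)} = L^{\frac{3}{2}}$
$V{\left(q \right)} = 936$ ($V{\left(q \right)} = 9 \left(73 + 31\right) = 9 \cdot 104 = 936$)
$V{\left(F{\left(-7 \right)} \right)} + 1633 C = 936 + 1633 \left(-16\right) = 936 - 26128 = -25192$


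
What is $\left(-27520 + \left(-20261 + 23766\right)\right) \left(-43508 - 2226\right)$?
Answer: $1098302010$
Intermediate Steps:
$\left(-27520 + \left(-20261 + 23766\right)\right) \left(-43508 - 2226\right) = \left(-27520 + 3505\right) \left(-45734\right) = \left(-24015\right) \left(-45734\right) = 1098302010$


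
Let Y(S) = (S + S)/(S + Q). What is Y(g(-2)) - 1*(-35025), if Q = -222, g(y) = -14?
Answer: 2066482/59 ≈ 35025.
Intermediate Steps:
Y(S) = 2*S/(-222 + S) (Y(S) = (S + S)/(S - 222) = (2*S)/(-222 + S) = 2*S/(-222 + S))
Y(g(-2)) - 1*(-35025) = 2*(-14)/(-222 - 14) - 1*(-35025) = 2*(-14)/(-236) + 35025 = 2*(-14)*(-1/236) + 35025 = 7/59 + 35025 = 2066482/59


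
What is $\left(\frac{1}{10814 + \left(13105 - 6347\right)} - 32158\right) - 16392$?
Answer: $- \frac{853120599}{17572} \approx -48550.0$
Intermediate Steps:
$\left(\frac{1}{10814 + \left(13105 - 6347\right)} - 32158\right) - 16392 = \left(\frac{1}{10814 + 6758} - 32158\right) - 16392 = \left(\frac{1}{17572} - 32158\right) - 16392 = - \frac{565080375}{17572} - 16392 = - \frac{853120599}{17572}$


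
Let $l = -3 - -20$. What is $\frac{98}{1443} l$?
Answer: $\frac{1666}{1443} \approx 1.1545$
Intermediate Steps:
$l = 17$ ($l = -3 + 20 = 17$)
$\frac{98}{1443} l = \frac{98}{1443} \cdot 17 = \frac{1666}{1443}$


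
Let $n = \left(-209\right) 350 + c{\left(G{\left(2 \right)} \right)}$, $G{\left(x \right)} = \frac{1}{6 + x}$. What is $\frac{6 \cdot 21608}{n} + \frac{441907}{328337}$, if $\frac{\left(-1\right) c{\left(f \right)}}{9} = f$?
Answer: $- \frac{81937929445}{192145767433} \approx -0.42644$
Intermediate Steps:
$c{\left(f \right)} = - 9 f$
$n = - \frac{585209}{8}$ ($n = \left(-209\right) 350 - \frac{9}{6 + 2} = -73150 - \frac{9}{8} = - \frac{585209}{8} \approx -73151.0$)
$\frac{6 \cdot 21608}{n} + \frac{441907}{328337} = \frac{6 \cdot 21608}{- \frac{585209}{8}} + \frac{441907}{328337} = 129648 \left(- \frac{8}{585209}\right) + 441907 \cdot \frac{1}{328337} = - \frac{1037184}{585209} + \frac{441907}{328337} = - \frac{81937929445}{192145767433}$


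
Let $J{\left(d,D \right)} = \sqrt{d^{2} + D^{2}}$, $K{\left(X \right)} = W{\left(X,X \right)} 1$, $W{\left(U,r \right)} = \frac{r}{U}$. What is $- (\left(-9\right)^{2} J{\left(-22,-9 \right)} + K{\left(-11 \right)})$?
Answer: $-1 - 81 \sqrt{565} \approx -1926.3$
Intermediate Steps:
$K{\left(X \right)} = 1$ ($K{\left(X \right)} = \frac{X}{X} 1 = 1 \cdot 1 = 1$)
$J{\left(d,D \right)} = \sqrt{D^{2} + d^{2}}$
$- (\left(-9\right)^{2} J{\left(-22,-9 \right)} + K{\left(-11 \right)}) = - (\left(-9\right)^{2} \sqrt{\left(-9\right)^{2} + \left(-22\right)^{2}} + 1) = - (81 \sqrt{81 + 484} + 1) = - (81 \sqrt{565} + 1) = - (1 + 81 \sqrt{565}) = -1 - 81 \sqrt{565}$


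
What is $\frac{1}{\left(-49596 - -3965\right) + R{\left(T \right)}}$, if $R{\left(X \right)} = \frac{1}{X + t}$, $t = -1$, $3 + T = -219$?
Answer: $- \frac{223}{10175714} \approx -2.1915 \cdot 10^{-5}$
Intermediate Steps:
$T = -222$ ($T = -3 - 219 = -222$)
$R{\left(X \right)} = \frac{1}{-1 + X}$ ($R{\left(X \right)} = \frac{1}{X - 1} = \frac{1}{-1 + X}$)
$\frac{1}{\left(-49596 - -3965\right) + R{\left(T \right)}} = \frac{1}{\left(-49596 - -3965\right) + \frac{1}{-1 - 222}} = \frac{1}{\left(-49596 + 3965\right) + \frac{1}{-223}} = \frac{1}{-45631 - \frac{1}{223}} = \frac{1}{- \frac{10175714}{223}} = - \frac{223}{10175714}$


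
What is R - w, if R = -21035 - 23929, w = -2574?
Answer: -42390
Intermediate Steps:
R = -44964
R - w = -44964 - 1*(-2574) = -44964 + 2574 = -42390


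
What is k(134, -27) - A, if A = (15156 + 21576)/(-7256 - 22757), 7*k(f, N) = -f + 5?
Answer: -3614553/210091 ≈ -17.205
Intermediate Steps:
k(f, N) = 5/7 - f/7 (k(f, N) = (-f + 5)/7 = (5 - f)/7 = 5/7 - f/7)
A = -36732/30013 (A = 36732/(-30013) = 36732*(-1/30013) = -36732/30013 ≈ -1.2239)
k(134, -27) - A = (5/7 - ⅐*134) - 1*(-36732/30013) = (5/7 - 134/7) + 36732/30013 = -129/7 + 36732/30013 = -3614553/210091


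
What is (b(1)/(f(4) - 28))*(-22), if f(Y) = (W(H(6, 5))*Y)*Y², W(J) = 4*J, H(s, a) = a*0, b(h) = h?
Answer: 11/14 ≈ 0.78571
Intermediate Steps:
H(s, a) = 0
f(Y) = 0 (f(Y) = ((4*0)*Y)*Y² = (0*Y)*Y² = 0*Y² = 0)
(b(1)/(f(4) - 28))*(-22) = (1/(0 - 28))*(-22) = (1/(-28))*(-22) = (1*(-1/28))*(-22) = -1/28*(-22) = 11/14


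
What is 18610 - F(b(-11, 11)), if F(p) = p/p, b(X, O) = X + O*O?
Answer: 18609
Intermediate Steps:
b(X, O) = X + O²
F(p) = 1
18610 - F(b(-11, 11)) = 18610 - 1*1 = 18610 - 1 = 18609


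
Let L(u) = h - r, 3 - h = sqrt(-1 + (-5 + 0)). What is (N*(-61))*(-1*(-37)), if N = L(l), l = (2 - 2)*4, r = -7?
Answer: -22570 + 2257*I*sqrt(6) ≈ -22570.0 + 5528.5*I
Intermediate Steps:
h = 3 - I*sqrt(6) (h = 3 - sqrt(-1 + (-5 + 0)) = 3 - sqrt(-1 - 5) = 3 - sqrt(-6) = 3 - I*sqrt(6) ≈ 3.0 - 2.4495*I)
l = 0 (l = 0*4 = 0)
L(u) = 10 - I*sqrt(6) (L(u) = (3 - I*sqrt(6)) - 1*(-7) = (3 - I*sqrt(6)) + 7 = 10 - I*sqrt(6))
N = 10 - I*sqrt(6) ≈ 10.0 - 2.4495*I
(N*(-61))*(-1*(-37)) = ((10 - I*sqrt(6))*(-61))*(-1*(-37)) = (-610 + 61*I*sqrt(6))*37 = -22570 + 2257*I*sqrt(6)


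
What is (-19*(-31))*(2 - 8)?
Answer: -3534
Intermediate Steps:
(-19*(-31))*(2 - 8) = 589*(-6) = -3534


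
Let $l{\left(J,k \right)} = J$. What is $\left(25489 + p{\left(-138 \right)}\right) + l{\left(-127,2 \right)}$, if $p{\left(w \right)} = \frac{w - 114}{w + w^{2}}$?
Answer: $\frac{79915620}{3151} \approx 25362.0$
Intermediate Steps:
$p{\left(w \right)} = \frac{-114 + w}{w + w^{2}}$
$\left(25489 + p{\left(-138 \right)}\right) + l{\left(-127,2 \right)} = \left(25489 + \frac{-114 - 138}{\left(-138\right) \left(1 - 138\right)}\right) - 127 = \left(25489 - \frac{1}{138} \frac{1}{-137} \left(-252\right)\right) - 127 = \left(25489 - \left(- \frac{1}{18906}\right) \left(-252\right)\right) - 127 = \left(25489 - \frac{42}{3151}\right) - 127 = \frac{80315797}{3151} - 127 = \frac{79915620}{3151}$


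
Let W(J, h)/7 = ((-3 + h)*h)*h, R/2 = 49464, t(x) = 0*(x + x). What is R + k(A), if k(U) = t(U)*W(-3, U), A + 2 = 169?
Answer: 98928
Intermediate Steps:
A = 167 (A = -2 + 169 = 167)
t(x) = 0 (t(x) = 0*(2*x) = 0)
R = 98928 (R = 2*49464 = 98928)
W(J, h) = 7*h**2*(-3 + h) (W(J, h) = 7*(((-3 + h)*h)*h) = 7*((h*(-3 + h))*h) = 7*(h**2*(-3 + h)) = 7*h**2*(-3 + h))
k(U) = 0 (k(U) = 0*(7*U**2*(-3 + U)) = 0)
R + k(A) = 98928 + 0 = 98928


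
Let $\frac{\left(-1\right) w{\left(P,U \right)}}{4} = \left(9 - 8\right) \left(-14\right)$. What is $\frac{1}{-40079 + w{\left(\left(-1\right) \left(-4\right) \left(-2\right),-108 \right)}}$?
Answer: $- \frac{1}{40023} \approx -2.4986 \cdot 10^{-5}$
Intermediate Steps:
$w{\left(P,U \right)} = 56$ ($w{\left(P,U \right)} = - 4 \left(9 - 8\right) \left(-14\right) = - 4 \cdot 1 \left(-14\right) = \left(-4\right) \left(-14\right) = 56$)
$\frac{1}{-40079 + w{\left(\left(-1\right) \left(-4\right) \left(-2\right),-108 \right)}} = \frac{1}{-40079 + 56} = \frac{1}{-40023} = - \frac{1}{40023}$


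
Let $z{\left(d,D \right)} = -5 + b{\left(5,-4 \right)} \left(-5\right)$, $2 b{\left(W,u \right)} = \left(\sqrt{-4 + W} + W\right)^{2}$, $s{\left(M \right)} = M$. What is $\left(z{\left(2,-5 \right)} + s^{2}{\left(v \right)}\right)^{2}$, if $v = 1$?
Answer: $8836$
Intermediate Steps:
$b{\left(W,u \right)} = \frac{\left(W + \sqrt{-4 + W}\right)^{2}}{2}$ ($b{\left(W,u \right)} = \frac{\left(\sqrt{-4 + W} + W\right)^{2}}{2} = \frac{\left(W + \sqrt{-4 + W}\right)^{2}}{2}$)
$z{\left(d,D \right)} = -95$ ($z{\left(d,D \right)} = -5 + \frac{\left(5 + \sqrt{-4 + 5}\right)^{2}}{2} \left(-5\right) = -5 + \frac{\left(5 + \sqrt{1}\right)^{2}}{2} \left(-5\right) = -5 + \frac{\left(5 + 1\right)^{2}}{2} \left(-5\right) = -5 + \frac{6^{2}}{2} \left(-5\right) = -5 + \frac{1}{2} \cdot 36 \left(-5\right) = -5 + 18 \left(-5\right) = -5 - 90 = -95$)
$\left(z{\left(2,-5 \right)} + s^{2}{\left(v \right)}\right)^{2} = \left(-95 + 1^{2}\right)^{2} = \left(-95 + 1\right)^{2} = \left(-94\right)^{2} = 8836$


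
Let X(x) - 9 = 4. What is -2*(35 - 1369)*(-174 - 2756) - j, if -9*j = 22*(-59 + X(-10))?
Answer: -70356172/9 ≈ -7.8174e+6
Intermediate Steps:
X(x) = 13 (X(x) = 9 + 4 = 13)
j = 1012/9 (j = -22*(-59 + 13)/9 = -22*(-46)/9 = -⅑*(-1012) = 1012/9 ≈ 112.44)
-2*(35 - 1369)*(-174 - 2756) - j = -2*(35 - 1369)*(-174 - 2756) - 1*1012/9 = -(-2668)*(-2930) - 1012/9 = -2*3908620 - 1012/9 = -7817240 - 1012/9 = -70356172/9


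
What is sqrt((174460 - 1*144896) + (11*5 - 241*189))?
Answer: 3*I*sqrt(1770) ≈ 126.21*I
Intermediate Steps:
sqrt((174460 - 1*144896) + (11*5 - 241*189)) = sqrt((174460 - 144896) + (55 - 45549)) = sqrt(29564 - 45494) = sqrt(-15930) = 3*I*sqrt(1770)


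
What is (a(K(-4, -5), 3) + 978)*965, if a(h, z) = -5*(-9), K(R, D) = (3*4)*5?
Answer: 987195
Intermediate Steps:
K(R, D) = 60 (K(R, D) = 12*5 = 60)
a(h, z) = 45
(a(K(-4, -5), 3) + 978)*965 = (45 + 978)*965 = 1023*965 = 987195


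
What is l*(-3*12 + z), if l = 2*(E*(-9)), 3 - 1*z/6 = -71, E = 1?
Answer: -7344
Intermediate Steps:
z = 444 (z = 18 - 6*(-71) = 18 + 426 = 444)
l = -18 (l = 2*(1*(-9)) = 2*(-9) = -18)
l*(-3*12 + z) = -18*(-3*12 + 444) = -18*(-36 + 444) = -18*408 = -7344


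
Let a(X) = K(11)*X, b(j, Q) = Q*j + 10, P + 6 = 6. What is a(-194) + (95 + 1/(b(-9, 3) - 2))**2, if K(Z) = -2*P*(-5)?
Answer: 3254416/361 ≈ 9015.0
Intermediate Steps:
P = 0 (P = -6 + 6 = 0)
K(Z) = 0 (K(Z) = -2*0*(-5) = 0*(-5) = 0)
b(j, Q) = 10 + Q*j
a(X) = 0 (a(X) = 0*X = 0)
a(-194) + (95 + 1/(b(-9, 3) - 2))**2 = 0 + (95 + 1/((10 + 3*(-9)) - 2))**2 = 0 + (95 + 1/((10 - 27) - 2))**2 = 0 + (95 + 1/(-17 - 2))**2 = 0 + (95 + 1/(-19))**2 = 0 + (95 - 1/19)**2 = 0 + (1804/19)**2 = 0 + 3254416/361 = 3254416/361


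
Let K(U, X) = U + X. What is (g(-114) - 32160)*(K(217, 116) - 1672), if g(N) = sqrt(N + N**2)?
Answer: 43062240 - 1339*sqrt(12882) ≈ 4.2910e+7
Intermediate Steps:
(g(-114) - 32160)*(K(217, 116) - 1672) = (sqrt(-114*(1 - 114)) - 32160)*((217 + 116) - 1672) = (sqrt(-114*(-113)) - 32160)*(333 - 1672) = (sqrt(12882) - 32160)*(-1339) = (-32160 + sqrt(12882))*(-1339) = 43062240 - 1339*sqrt(12882)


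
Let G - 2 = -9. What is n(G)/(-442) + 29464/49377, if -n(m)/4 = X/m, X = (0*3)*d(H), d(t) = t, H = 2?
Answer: 29464/49377 ≈ 0.59671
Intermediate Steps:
G = -7 (G = 2 - 9 = -7)
X = 0 (X = (0*3)*2 = 0*2 = 0)
n(m) = 0 (n(m) = -0/m = -4*0 = 0)
n(G)/(-442) + 29464/49377 = 0/(-442) + 29464/49377 = 0*(-1/442) + 29464*(1/49377) = 0 + 29464/49377 = 29464/49377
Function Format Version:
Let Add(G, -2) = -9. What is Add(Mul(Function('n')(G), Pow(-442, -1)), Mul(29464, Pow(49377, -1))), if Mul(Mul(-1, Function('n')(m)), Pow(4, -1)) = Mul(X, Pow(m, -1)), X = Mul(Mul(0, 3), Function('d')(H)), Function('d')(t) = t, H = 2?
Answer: Rational(29464, 49377) ≈ 0.59671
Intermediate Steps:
G = -7 (G = Add(2, -9) = -7)
X = 0 (X = Mul(Mul(0, 3), 2) = Mul(0, 2) = 0)
Function('n')(m) = 0 (Function('n')(m) = Mul(-4, Mul(0, Pow(m, -1))) = Mul(-4, 0) = 0)
Add(Mul(Function('n')(G), Pow(-442, -1)), Mul(29464, Pow(49377, -1))) = Add(Mul(0, Pow(-442, -1)), Mul(29464, Pow(49377, -1))) = Add(Mul(0, Rational(-1, 442)), Mul(29464, Rational(1, 49377))) = Add(0, Rational(29464, 49377)) = Rational(29464, 49377)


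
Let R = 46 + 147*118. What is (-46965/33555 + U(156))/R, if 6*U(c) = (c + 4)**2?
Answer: 28624207/116717712 ≈ 0.24524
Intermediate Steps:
R = 17392 (R = 46 + 17346 = 17392)
U(c) = (4 + c)**2/6 (U(c) = (c + 4)**2/6 = (4 + c)**2/6)
(-46965/33555 + U(156))/R = (-46965/33555 + (4 + 156)**2/6)/17392 = (-46965*1/33555 + (1/6)*160**2)*(1/17392) = (-3131/2237 + (1/6)*25600)*(1/17392) = (-3131/2237 + 12800/3)*(1/17392) = (28624207/6711)*(1/17392) = 28624207/116717712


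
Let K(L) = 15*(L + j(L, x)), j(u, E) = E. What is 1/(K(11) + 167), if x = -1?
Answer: 1/317 ≈ 0.0031546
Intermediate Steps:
K(L) = -15 + 15*L (K(L) = 15*(L - 1) = 15*(-1 + L) = -15 + 15*L)
1/(K(11) + 167) = 1/((-15 + 15*11) + 167) = 1/((-15 + 165) + 167) = 1/(150 + 167) = 1/317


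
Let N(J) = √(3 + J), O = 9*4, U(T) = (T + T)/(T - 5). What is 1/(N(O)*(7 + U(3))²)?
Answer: √39/624 ≈ 0.010008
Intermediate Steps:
U(T) = 2*T/(-5 + T) (U(T) = (2*T)/(-5 + T) = 2*T/(-5 + T))
O = 36
1/(N(O)*(7 + U(3))²) = 1/(√(3 + 36)*(7 + 2*3/(-5 + 3))²) = 1/(√39*(7 + 2*3/(-2))²) = 1/(√39*(7 + 2*3*(-½))²) = 1/(√39*(7 - 3)²) = 1/(√39*4²) = 1/(√39*16) = 1/(16*√39) = √39/624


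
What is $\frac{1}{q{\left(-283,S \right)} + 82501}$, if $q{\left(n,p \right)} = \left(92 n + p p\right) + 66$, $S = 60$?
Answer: $\frac{1}{60131} \approx 1.663 \cdot 10^{-5}$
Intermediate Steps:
$q{\left(n,p \right)} = 66 + p^{2} + 92 n$ ($q{\left(n,p \right)} = \left(92 n + p^{2}\right) + 66 = \left(p^{2} + 92 n\right) + 66 = 66 + p^{2} + 92 n$)
$\frac{1}{q{\left(-283,S \right)} + 82501} = \frac{1}{\left(66 + 60^{2} + 92 \left(-283\right)\right) + 82501} = \frac{1}{\left(66 + 3600 - 26036\right) + 82501} = \frac{1}{-22370 + 82501} = \frac{1}{60131}$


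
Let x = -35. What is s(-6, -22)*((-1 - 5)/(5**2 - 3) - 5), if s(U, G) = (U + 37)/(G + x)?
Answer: 1798/627 ≈ 2.8676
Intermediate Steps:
s(U, G) = (37 + U)/(-35 + G) (s(U, G) = (U + 37)/(G - 35) = (37 + U)/(-35 + G))
s(-6, -22)*((-1 - 5)/(5**2 - 3) - 5) = ((37 - 6)/(-35 - 22))*((-1 - 5)/(5**2 - 3) - 5) = (31/(-57))*(-6/(25 - 3) - 5) = (-1/57*31)*(-6/22 - 5) = -31*(-6*1/22 - 5)/57 = -31*(-3/11 - 5)/57 = -31/57*(-58/11) = 1798/627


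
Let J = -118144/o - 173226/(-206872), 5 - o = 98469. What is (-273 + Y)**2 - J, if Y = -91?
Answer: 42169194305799/318272572 ≈ 1.3249e+5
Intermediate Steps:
o = -98464 (o = 5 - 1*98469 = 5 - 98469 = -98464)
J = 648393913/318272572 (J = -118144/(-98464) - 173226/(-206872) = -118144*(-1/98464) - 173226*(-1/206872) = 3692/3077 + 86613/103436 = 648393913/318272572 ≈ 2.0372)
(-273 + Y)**2 - J = (-273 - 91)**2 - 1*648393913/318272572 = (-364)**2 - 648393913/318272572 = 132496 - 648393913/318272572 = 42169194305799/318272572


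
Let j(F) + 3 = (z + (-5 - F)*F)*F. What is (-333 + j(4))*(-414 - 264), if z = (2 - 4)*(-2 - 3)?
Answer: 298320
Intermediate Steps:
z = 10 (z = -2*(-5) = 10)
j(F) = -3 + F*(10 + F*(-5 - F)) (j(F) = -3 + (10 + (-5 - F)*F)*F = -3 + (10 + F*(-5 - F))*F = -3 + F*(10 + F*(-5 - F)))
(-333 + j(4))*(-414 - 264) = (-333 + (-3 - 1*4³ - 5*4² + 10*4))*(-414 - 264) = (-333 + (-3 - 1*64 - 5*16 + 40))*(-678) = (-333 + (-3 - 64 - 80 + 40))*(-678) = (-333 - 107)*(-678) = -440*(-678) = 298320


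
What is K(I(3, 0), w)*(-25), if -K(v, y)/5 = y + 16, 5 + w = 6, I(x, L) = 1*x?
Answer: 2125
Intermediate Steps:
I(x, L) = x
w = 1 (w = -5 + 6 = 1)
K(v, y) = -80 - 5*y (K(v, y) = -5*(y + 16) = -5*(16 + y) = -80 - 5*y)
K(I(3, 0), w)*(-25) = (-80 - 5*1)*(-25) = (-80 - 5)*(-25) = -85*(-25) = 2125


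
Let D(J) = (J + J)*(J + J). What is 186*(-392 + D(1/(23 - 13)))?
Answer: -1822614/25 ≈ -72905.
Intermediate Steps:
D(J) = 4*J**2 (D(J) = (2*J)*(2*J) = 4*J**2)
186*(-392 + D(1/(23 - 13))) = 186*(-392 + 4*(1/(23 - 13))**2) = 186*(-392 + 4*(1/10)**2) = 186*(-392 + 4*(1/100)) = 186*(-392 + 1/25) = 186*(-9799/25) = -1822614/25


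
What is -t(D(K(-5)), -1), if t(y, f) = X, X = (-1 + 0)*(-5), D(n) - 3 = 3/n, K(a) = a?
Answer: -5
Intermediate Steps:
D(n) = 3 + 3/n
X = 5 (X = -1*(-5) = 5)
t(y, f) = 5
-t(D(K(-5)), -1) = -1*5 = -5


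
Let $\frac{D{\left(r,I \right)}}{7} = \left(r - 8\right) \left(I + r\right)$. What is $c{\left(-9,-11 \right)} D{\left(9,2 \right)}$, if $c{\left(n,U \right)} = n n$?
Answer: $6237$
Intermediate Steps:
$D{\left(r,I \right)} = 7 \left(-8 + r\right) \left(I + r\right)$ ($D{\left(r,I \right)} = 7 \left(r - 8\right) \left(I + r\right) = 7 \left(-8 + r\right) \left(I + r\right)$)
$c{\left(n,U \right)} = n^{2}$
$c{\left(-9,-11 \right)} D{\left(9,2 \right)} = \left(-9\right)^{2} \left(\left(-56\right) 2 - 504 + 7 \cdot 9^{2} + 7 \cdot 2 \cdot 9\right) = 81 \left(-112 - 504 + 7 \cdot 81 + 126\right) = 81 \left(-112 - 504 + 567 + 126\right) = 81 \cdot 77 = 6237$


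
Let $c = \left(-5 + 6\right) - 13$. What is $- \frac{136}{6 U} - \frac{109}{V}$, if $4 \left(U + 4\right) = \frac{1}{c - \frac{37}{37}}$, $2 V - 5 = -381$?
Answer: $\frac{733111}{117876} \approx 6.2193$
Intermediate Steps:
$c = -12$ ($c = 1 - 13 = -12$)
$V = -188$ ($V = \frac{5}{2} + \frac{1}{2} \left(-381\right) = \frac{5}{2} - \frac{381}{2} = -188$)
$U = - \frac{209}{52}$ ($U = -4 + \frac{1}{4 \left(-12 - \frac{37}{37}\right)} = -4 + \frac{1}{4 \left(-12 - 1\right)} = -4 + \frac{1}{4 \left(-13\right)} = -4 + \frac{1}{4} \left(- \frac{1}{13}\right) = -4 - \frac{1}{52} = - \frac{209}{52} \approx -4.0192$)
$- \frac{136}{6 U} - \frac{109}{V} = - \frac{136}{6 \left(- \frac{209}{52}\right)} - \frac{109}{-188} = - \frac{136}{- \frac{627}{26}} - - \frac{109}{188} = \left(-136\right) \left(- \frac{26}{627}\right) + \frac{109}{188} = \frac{3536}{627} + \frac{109}{188} = \frac{733111}{117876}$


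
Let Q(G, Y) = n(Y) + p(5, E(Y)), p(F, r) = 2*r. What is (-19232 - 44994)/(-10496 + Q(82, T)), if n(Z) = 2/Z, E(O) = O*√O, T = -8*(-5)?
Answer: 269645153880/43963586561 + 4110464000*√10/43963586561 ≈ 6.4290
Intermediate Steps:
T = 40
E(O) = O^(3/2)
Q(G, Y) = 2/Y + 2*Y^(3/2)
(-19232 - 44994)/(-10496 + Q(82, T)) = (-19232 - 44994)/(-10496 + 2*(1 + 40^(5/2))/40) = -64226/(-10496 + 2*(1/40)*(1 + 3200*√10)) = -64226/(-10496 + (1/20 + 160*√10)) = -64226/(-209919/20 + 160*√10)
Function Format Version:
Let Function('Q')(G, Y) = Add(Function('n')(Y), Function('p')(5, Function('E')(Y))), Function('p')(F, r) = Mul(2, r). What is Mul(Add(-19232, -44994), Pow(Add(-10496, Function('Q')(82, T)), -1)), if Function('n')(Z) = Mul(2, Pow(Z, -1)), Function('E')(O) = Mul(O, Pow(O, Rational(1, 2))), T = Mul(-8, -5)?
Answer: Add(Rational(269645153880, 43963586561), Mul(Rational(4110464000, 43963586561), Pow(10, Rational(1, 2)))) ≈ 6.4290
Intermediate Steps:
T = 40
Function('E')(O) = Pow(O, Rational(3, 2))
Function('Q')(G, Y) = Add(Mul(2, Pow(Y, -1)), Mul(2, Pow(Y, Rational(3, 2))))
Mul(Add(-19232, -44994), Pow(Add(-10496, Function('Q')(82, T)), -1)) = Mul(Add(-19232, -44994), Pow(Add(-10496, Mul(2, Pow(40, -1), Add(1, Pow(40, Rational(5, 2))))), -1)) = Mul(-64226, Pow(Add(-10496, Mul(2, Rational(1, 40), Add(1, Mul(3200, Pow(10, Rational(1, 2)))))), -1)) = Mul(-64226, Pow(Add(-10496, Add(Rational(1, 20), Mul(160, Pow(10, Rational(1, 2))))), -1)) = Mul(-64226, Pow(Add(Rational(-209919, 20), Mul(160, Pow(10, Rational(1, 2)))), -1))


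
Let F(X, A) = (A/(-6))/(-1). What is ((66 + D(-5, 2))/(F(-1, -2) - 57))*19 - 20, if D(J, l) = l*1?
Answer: -1829/43 ≈ -42.535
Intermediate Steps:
F(X, A) = A/6 (F(X, A) = (A*(-1/6))*(-1) = -A/6*(-1) = A/6)
D(J, l) = l
((66 + D(-5, 2))/(F(-1, -2) - 57))*19 - 20 = ((66 + 2)/((1/6)*(-2) - 57))*19 - 20 = (68/(-1/3 - 57))*19 - 20 = (68/(-172/3))*19 - 20 = (68*(-3/172))*19 - 20 = -51/43*19 - 20 = -969/43 - 20 = -1829/43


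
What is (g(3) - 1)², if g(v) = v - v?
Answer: 1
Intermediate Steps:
g(v) = 0
(g(3) - 1)² = (0 - 1)² = (-1)² = 1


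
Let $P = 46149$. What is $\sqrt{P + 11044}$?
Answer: $\sqrt{57193} \approx 239.15$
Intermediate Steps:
$\sqrt{P + 11044} = \sqrt{46149 + 11044} = \sqrt{57193}$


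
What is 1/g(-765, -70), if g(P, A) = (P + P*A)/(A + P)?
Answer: -167/10557 ≈ -0.015819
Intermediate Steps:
g(P, A) = (P + A*P)/(A + P)
1/g(-765, -70) = 1/(-765*(1 - 70)/(-70 - 765)) = 1/(-765*(-69)/(-835)) = 1/(-765*(-1/835)*(-69)) = 1/(-10557/167) = -167/10557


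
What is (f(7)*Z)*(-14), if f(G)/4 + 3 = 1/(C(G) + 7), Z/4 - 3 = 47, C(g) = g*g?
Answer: 33400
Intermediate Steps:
C(g) = g**2
Z = 200 (Z = 12 + 4*47 = 12 + 188 = 200)
f(G) = -12 + 4/(7 + G**2) (f(G) = -12 + 4/(G**2 + 7) = -12 + 4/(7 + G**2))
(f(7)*Z)*(-14) = ((4*(-20 - 3*7**2)/(7 + 7**2))*200)*(-14) = ((4*(-20 - 3*49)/(7 + 49))*200)*(-14) = ((4*(-20 - 147)/56)*200)*(-14) = ((4*(1/56)*(-167))*200)*(-14) = -167/14*200*(-14) = -16700/7*(-14) = 33400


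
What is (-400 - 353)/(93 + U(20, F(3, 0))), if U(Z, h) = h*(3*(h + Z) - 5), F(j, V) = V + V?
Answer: -251/31 ≈ -8.0968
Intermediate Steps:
F(j, V) = 2*V
U(Z, h) = h*(-5 + 3*Z + 3*h) (U(Z, h) = h*(3*(Z + h) - 5) = h*((3*Z + 3*h) - 5) = h*(-5 + 3*Z + 3*h))
(-400 - 353)/(93 + U(20, F(3, 0))) = (-400 - 353)/(93 + (2*0)*(-5 + 3*20 + 3*(2*0))) = -753/(93 + 0*(-5 + 60 + 3*0)) = -753/(93 + 0*(-5 + 60 + 0)) = -753/(93 + 0*55) = -753/(93 + 0) = -753/93 = -753*1/93 = -251/31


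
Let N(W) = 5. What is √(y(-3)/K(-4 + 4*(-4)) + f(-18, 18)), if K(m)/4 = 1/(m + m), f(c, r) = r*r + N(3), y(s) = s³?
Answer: √599 ≈ 24.474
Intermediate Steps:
f(c, r) = 5 + r² (f(c, r) = r*r + 5 = r² + 5 = 5 + r²)
K(m) = 2/m (K(m) = 4/(m + m) = 4/((2*m)) = 4*(1/(2*m)) = 2/m)
√(y(-3)/K(-4 + 4*(-4)) + f(-18, 18)) = √((-3)³/((2/(-4 + 4*(-4)))) + (5 + 18²)) = √(-27/(2/(-4 - 16)) + (5 + 324)) = √(-27/(2/(-20)) + 329) = √(-27/(2*(-1/20)) + 329) = √(-27/(-⅒) + 329) = √(-27*(-10) + 329) = √(270 + 329) = √599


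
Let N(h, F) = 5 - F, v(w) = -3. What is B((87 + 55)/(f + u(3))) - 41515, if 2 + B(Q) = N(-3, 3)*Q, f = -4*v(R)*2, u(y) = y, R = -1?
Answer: -1120675/27 ≈ -41507.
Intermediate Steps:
f = 24 (f = -4*(-3)*2 = 12*2 = 24)
B(Q) = -2 + 2*Q (B(Q) = -2 + (5 - 1*3)*Q = -2 + (5 - 3)*Q = -2 + 2*Q)
B((87 + 55)/(f + u(3))) - 41515 = (-2 + 2*((87 + 55)/(24 + 3))) - 41515 = (-2 + 2*(142/27)) - 41515 = (-2 + 284/27) - 41515 = 230/27 - 41515 = -1120675/27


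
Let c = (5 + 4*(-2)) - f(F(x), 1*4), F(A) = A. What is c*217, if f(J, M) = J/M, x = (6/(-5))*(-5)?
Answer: -1953/2 ≈ -976.50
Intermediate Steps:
x = 6 (x = (6*(-1/5))*(-5) = -6/5*(-5) = 6)
c = -9/2 (c = (5 + 4*(-2)) - 6/(1*4) = (5 - 8) - 6/4 = -3 - 6/4 = -3 - 1*3/2 = -3 - 3/2 = -9/2 ≈ -4.5000)
c*217 = -9/2*217 = -1953/2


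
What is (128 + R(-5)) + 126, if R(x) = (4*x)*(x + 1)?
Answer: 334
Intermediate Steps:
R(x) = 4*x*(1 + x) (R(x) = (4*x)*(1 + x) = 4*x*(1 + x))
(128 + R(-5)) + 126 = (128 + 4*(-5)*(1 - 5)) + 126 = (128 + 4*(-5)*(-4)) + 126 = (128 + 80) + 126 = 208 + 126 = 334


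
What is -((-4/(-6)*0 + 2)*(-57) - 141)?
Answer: 255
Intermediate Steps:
-((-4/(-6)*0 + 2)*(-57) - 141) = -((-4*(-1/6)*0 + 2)*(-57) - 141) = -(((2/3)*0 + 2)*(-57) - 141) = -((0 + 2)*(-57) - 141) = -(2*(-57) - 141) = -(-114 - 141) = -1*(-255) = 255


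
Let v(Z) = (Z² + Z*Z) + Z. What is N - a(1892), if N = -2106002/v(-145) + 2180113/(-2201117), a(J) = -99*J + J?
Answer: 17097638472365661/92237807885 ≈ 1.8536e+5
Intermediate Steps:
a(J) = -98*J
v(Z) = Z + 2*Z² (v(Z) = (Z² + Z²) + Z = 2*Z² + Z = Z + 2*Z²)
N = -4726914439499/92237807885 (N = -2106002*(-1/(145*(1 + 2*(-145)))) + 2180113/(-2201117) = -2106002*(-1/(145*(1 - 290))) + 2180113*(-1/2201117) = -2106002/((-145*(-289))) - 2180113/2201117 = -2106002/41905 - 2180113/2201117 = -4726914439499/92237807885 ≈ -51.247)
N - a(1892) = -4726914439499/92237807885 - (-98)*1892 = -4726914439499/92237807885 - 1*(-185416) = -4726914439499/92237807885 + 185416 = 17097638472365661/92237807885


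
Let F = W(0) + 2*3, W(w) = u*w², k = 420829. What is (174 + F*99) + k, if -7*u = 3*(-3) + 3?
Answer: 421597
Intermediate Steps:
u = 6/7 (u = -(3*(-3) + 3)/7 = -(-9 + 3)/7 = -⅐*(-6) = 6/7 ≈ 0.85714)
W(w) = 6*w²/7
F = 6 (F = (6/7)*0² + 2*3 = (6/7)*0 + 6 = 0 + 6 = 6)
(174 + F*99) + k = (174 + 6*99) + 420829 = (174 + 594) + 420829 = 768 + 420829 = 421597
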